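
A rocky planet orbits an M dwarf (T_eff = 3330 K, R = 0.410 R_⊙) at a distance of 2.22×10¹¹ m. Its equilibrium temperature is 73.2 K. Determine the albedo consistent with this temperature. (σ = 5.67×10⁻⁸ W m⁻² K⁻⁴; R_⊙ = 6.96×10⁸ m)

A ≈ 0.43

R_⋆ = 0.410 × 6.96×10⁸ = 2.85×10⁸ m.
L = 4πR_⋆²σT_⋆⁴ = 4π(2.85×10⁸)² × 5.67×10⁻⁸ × (3330)⁴ = 7.13×10²⁴ W.
S = L/(4πd²) = 11.5 W m⁻².
From T_eq⁴ = S(1−A)/(4σ): 1−A = 4σT_eq⁴/S.
1−A = 4 × 5.67×10⁻⁸ × (73.2)⁴ / 11.5 = 0.565.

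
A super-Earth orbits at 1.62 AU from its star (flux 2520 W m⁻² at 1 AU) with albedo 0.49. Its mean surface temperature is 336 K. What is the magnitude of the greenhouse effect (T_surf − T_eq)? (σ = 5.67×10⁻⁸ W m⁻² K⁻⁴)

S = 2520/1.62² = 960.2 W m⁻².
T_eq = [S(1−A)/(4σ)]^(1/4) = [960.2×0.51/(4×5.67×10⁻⁸)]^(1/4) = 215.6 K.
ΔT = T_surf − T_eq = 336 − 215.6.

ΔT ≈ 120.4 K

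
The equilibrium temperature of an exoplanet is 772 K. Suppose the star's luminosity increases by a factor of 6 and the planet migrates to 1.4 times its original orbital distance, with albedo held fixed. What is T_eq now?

T_eq ≈ 1020 K

T_eq ∝ L^(1/4) · d^(−1/2).
T′ = 772 × 6^(1/4) / 1.4^(1/2) = 1020 K.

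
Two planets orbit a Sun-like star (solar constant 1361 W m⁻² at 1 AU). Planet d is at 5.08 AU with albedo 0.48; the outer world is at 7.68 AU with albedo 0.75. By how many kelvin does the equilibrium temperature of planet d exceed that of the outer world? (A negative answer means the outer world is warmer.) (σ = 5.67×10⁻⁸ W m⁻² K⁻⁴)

ΔT ≈ 33.8 K

T_eq = [S₀(1−A)/(4σd²)]^(1/4), so T ∝ (1−A)^(1/4) / √d.
T₁ = [1361×0.52/(4×5.67×10⁻⁸×5.08²)]^(1/4) = 104.86 K.
T₂ = [1361×0.25/(4×5.67×10⁻⁸×7.68²)]^(1/4) = 71.02 K.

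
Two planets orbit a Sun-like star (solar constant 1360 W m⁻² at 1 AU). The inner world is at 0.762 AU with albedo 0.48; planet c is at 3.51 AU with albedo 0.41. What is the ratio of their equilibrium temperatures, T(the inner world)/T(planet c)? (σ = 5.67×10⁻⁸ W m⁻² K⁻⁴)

T₁/T₂ ≈ 2.080

T_eq = [S₀(1−A)/(4σd²)]^(1/4), so T ∝ (1−A)^(1/4) / √d.
T₁ = [1360×0.52/(4×5.67×10⁻⁸×0.762²)]^(1/4) = 270.71 K.
T₂ = [1360×0.59/(4×5.67×10⁻⁸×3.51²)]^(1/4) = 130.18 K.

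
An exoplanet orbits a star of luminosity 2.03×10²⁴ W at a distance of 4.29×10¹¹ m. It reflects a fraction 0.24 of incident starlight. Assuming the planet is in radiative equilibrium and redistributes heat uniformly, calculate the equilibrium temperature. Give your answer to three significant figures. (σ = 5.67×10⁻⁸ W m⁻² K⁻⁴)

Flux: S = L/(4πd²) = 2.03×10²⁴/(4π×(4.29×10¹¹)²) = 0.878 W m⁻².
Energy balance: absorbed = emitted ⇒ πR²·S(1−A) = 4πR²·σT_eq⁴, so T_eq⁴ = S(1−A)/(4σ).
T_eq = [0.878 × 0.76 / (4 × 5.67×10⁻⁸)]^(1/4) = (2.94×10⁶)^(1/4) = 41.4 K.

T_eq ≈ 41.4 K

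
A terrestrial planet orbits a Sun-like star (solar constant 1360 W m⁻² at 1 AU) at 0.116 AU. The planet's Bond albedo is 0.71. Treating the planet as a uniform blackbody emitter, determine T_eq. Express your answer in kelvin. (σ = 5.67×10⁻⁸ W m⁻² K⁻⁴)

T_eq ≈ 600 K

Flux at 0.116 AU: S = 1360/0.116² = 1.01×10⁵ W m⁻².
Energy balance: absorbed = emitted ⇒ πR²·S(1−A) = 4πR²·σT_eq⁴, so T_eq⁴ = S(1−A)/(4σ).
T_eq = [1.01×10⁵ × 0.29 / (4 × 5.67×10⁻⁸)]^(1/4) = (1.29×10¹¹)^(1/4) = 600 K.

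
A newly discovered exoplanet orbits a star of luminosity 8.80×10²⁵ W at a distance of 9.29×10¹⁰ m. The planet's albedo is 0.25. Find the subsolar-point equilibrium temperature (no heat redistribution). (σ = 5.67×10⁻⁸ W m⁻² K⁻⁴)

T_ss ≈ 322 K

Flux: S = L/(4πd²) = 8.80×10²⁵/(4π×(9.29×10¹⁰)²) = 811 W m⁻².
At the subsolar point the surface absorbs S(1−A) and emits σT⁴ per unit area — no factor of 4, since only the local patch is in balance.
T = [811 × 0.75 / 5.67×10⁻⁸]^(1/4) = (1.07×10¹⁰)^(1/4) = 322 K.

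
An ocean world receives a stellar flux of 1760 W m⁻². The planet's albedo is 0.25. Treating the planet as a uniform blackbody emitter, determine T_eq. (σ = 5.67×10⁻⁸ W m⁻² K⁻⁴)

T_eq ≈ 276 K

Energy balance: absorbed = emitted ⇒ πR²·S(1−A) = 4πR²·σT_eq⁴, so T_eq⁴ = S(1−A)/(4σ).
T_eq = [1760 × 0.75 / (4 × 5.67×10⁻⁸)]^(1/4) = (5.82×10⁹)^(1/4) = 276 K.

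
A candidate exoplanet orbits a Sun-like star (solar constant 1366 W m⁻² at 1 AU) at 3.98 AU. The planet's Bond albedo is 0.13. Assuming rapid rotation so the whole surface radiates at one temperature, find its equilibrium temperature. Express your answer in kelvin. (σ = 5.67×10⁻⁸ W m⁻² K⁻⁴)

T_eq ≈ 135 K

Flux at 3.98 AU: S = 1366/3.98² = 86.2 W m⁻².
Energy balance: absorbed = emitted ⇒ πR²·S(1−A) = 4πR²·σT_eq⁴, so T_eq⁴ = S(1−A)/(4σ).
T_eq = [86.2 × 0.87 / (4 × 5.67×10⁻⁸)]^(1/4) = (3.31×10⁸)^(1/4) = 135 K.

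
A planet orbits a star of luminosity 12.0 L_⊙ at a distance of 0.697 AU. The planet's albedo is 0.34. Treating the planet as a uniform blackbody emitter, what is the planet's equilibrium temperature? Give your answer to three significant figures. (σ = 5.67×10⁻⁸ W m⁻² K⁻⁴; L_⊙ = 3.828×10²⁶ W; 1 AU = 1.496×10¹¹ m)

d = 0.697 AU = 1.04×10¹¹ m.
L = 12.0 × 3.828×10²⁶ = 4.59×10²⁷ W.
Flux: S = L/(4πd²) = 4.59×10²⁷/(4π×(1.04×10¹¹)²) = 3.36×10⁴ W m⁻².
Energy balance: absorbed = emitted ⇒ πR²·S(1−A) = 4πR²·σT_eq⁴, so T_eq⁴ = S(1−A)/(4σ).
T_eq = [3.36×10⁴ × 0.66 / (4 × 5.67×10⁻⁸)]^(1/4) = (9.78×10¹⁰)^(1/4) = 559 K.

T_eq ≈ 559 K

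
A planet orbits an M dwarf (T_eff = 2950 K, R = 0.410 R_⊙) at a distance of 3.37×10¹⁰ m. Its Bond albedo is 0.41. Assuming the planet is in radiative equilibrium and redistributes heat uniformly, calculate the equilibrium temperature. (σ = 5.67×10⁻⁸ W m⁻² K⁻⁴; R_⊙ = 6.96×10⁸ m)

R_⋆ = 0.410 × 6.96×10⁸ = 2.85×10⁸ m.
L = 4πR_⋆²σT_⋆⁴ = 4π(2.85×10⁸)² × 5.67×10⁻⁸ × (2950)⁴ = 4.39×10²⁴ W.
S = L/(4πd²) = 308 W m⁻².
Energy balance: absorbed = emitted ⇒ πR²·S(1−A) = 4πR²·σT_eq⁴, so T_eq⁴ = S(1−A)/(4σ).
T_eq = [308 × 0.59 / (4 × 5.67×10⁻⁸)]^(1/4) = (8.01×10⁸)^(1/4) = 168 K.

T_eq ≈ 168 K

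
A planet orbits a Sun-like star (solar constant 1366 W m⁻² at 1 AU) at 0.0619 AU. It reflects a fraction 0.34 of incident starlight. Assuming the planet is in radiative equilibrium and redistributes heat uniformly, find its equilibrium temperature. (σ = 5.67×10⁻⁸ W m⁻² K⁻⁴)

T_eq ≈ 1010 K

Flux at 0.0619 AU: S = 1366/0.0619² = 3.57×10⁵ W m⁻².
Energy balance: absorbed = emitted ⇒ πR²·S(1−A) = 4πR²·σT_eq⁴, so T_eq⁴ = S(1−A)/(4σ).
T_eq = [3.57×10⁵ × 0.66 / (4 × 5.67×10⁻⁸)]^(1/4) = (1.04×10¹²)^(1/4) = 1010 K.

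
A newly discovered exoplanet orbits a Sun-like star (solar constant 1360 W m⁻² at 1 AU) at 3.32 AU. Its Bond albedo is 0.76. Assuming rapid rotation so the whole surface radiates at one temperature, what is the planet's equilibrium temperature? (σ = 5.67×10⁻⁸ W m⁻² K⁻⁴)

Flux at 3.32 AU: S = 1360/3.32² = 123 W m⁻².
Energy balance: absorbed = emitted ⇒ πR²·S(1−A) = 4πR²·σT_eq⁴, so T_eq⁴ = S(1−A)/(4σ).
T_eq = [123 × 0.24 / (4 × 5.67×10⁻⁸)]^(1/4) = (1.31×10⁸)^(1/4) = 107 K.

T_eq ≈ 107 K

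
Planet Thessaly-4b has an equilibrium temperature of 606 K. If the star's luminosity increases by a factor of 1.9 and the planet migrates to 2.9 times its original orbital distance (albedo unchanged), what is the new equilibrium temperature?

T_eq ∝ L^(1/4) · d^(−1/2).
T′ = 606 × 1.9^(1/4) / 2.9^(1/2) = 418 K.

T_eq ≈ 418 K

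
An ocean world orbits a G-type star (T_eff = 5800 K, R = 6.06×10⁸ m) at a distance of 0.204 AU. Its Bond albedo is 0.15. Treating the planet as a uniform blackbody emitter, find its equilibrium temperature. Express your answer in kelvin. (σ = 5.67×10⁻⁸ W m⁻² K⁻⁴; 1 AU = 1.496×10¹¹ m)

T_eq ≈ 555 K

d = 0.204 AU = 3.05×10¹⁰ m.
L = 4πR_⋆²σT_⋆⁴ = 4π(6.06×10⁸)² × 5.67×10⁻⁸ × (5800)⁴ = 2.96×10²⁶ W.
S = L/(4πd²) = 2.53×10⁴ W m⁻².
Energy balance: absorbed = emitted ⇒ πR²·S(1−A) = 4πR²·σT_eq⁴, so T_eq⁴ = S(1−A)/(4σ).
T_eq = [2.53×10⁴ × 0.85 / (4 × 5.67×10⁻⁸)]^(1/4) = (9.48×10¹⁰)^(1/4) = 555 K.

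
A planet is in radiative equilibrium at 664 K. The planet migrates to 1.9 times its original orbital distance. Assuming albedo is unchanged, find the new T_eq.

T_eq ≈ 482 K

T_eq ∝ L^(1/4) · d^(−1/2).
T′ = 664 / 1.9^(1/2) = 482 K.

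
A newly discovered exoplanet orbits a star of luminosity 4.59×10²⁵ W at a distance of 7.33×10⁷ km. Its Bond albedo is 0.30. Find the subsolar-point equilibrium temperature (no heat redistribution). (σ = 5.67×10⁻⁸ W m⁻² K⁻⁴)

d = 7.33×10⁷ km = 7.33×10¹⁰ m.
Flux: S = L/(4πd²) = 4.59×10²⁵/(4π×(7.33×10¹⁰)²) = 680 W m⁻².
At the subsolar point the surface absorbs S(1−A) and emits σT⁴ per unit area — no factor of 4, since only the local patch is in balance.
T = [680 × 0.70 / 5.67×10⁻⁸]^(1/4) = (8.39×10⁹)^(1/4) = 303 K.

T_ss ≈ 303 K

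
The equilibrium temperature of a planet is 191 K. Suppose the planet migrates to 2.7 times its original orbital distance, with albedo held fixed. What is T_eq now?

T_eq ≈ 116 K

T_eq ∝ L^(1/4) · d^(−1/2).
T′ = 191 / 2.7^(1/2) = 116 K.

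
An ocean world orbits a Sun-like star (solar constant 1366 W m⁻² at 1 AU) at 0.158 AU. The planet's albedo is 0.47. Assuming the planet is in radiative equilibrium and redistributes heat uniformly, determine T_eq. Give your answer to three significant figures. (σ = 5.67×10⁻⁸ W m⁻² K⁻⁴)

Flux at 0.158 AU: S = 1366/0.158² = 5.47×10⁴ W m⁻².
Energy balance: absorbed = emitted ⇒ πR²·S(1−A) = 4πR²·σT_eq⁴, so T_eq⁴ = S(1−A)/(4σ).
T_eq = [5.47×10⁴ × 0.53 / (4 × 5.67×10⁻⁸)]^(1/4) = (1.28×10¹¹)^(1/4) = 598 K.

T_eq ≈ 598 K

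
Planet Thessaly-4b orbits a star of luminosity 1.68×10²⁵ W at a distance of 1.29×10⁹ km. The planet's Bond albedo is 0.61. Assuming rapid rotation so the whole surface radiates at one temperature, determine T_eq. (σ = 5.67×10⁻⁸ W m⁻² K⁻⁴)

T_eq ≈ 34.3 K

d = 1.29×10⁹ km = 1.29×10¹² m.
Flux: S = L/(4πd²) = 1.68×10²⁵/(4π×(1.29×10¹²)²) = 0.803 W m⁻².
Energy balance: absorbed = emitted ⇒ πR²·S(1−A) = 4πR²·σT_eq⁴, so T_eq⁴ = S(1−A)/(4σ).
T_eq = [0.803 × 0.39 / (4 × 5.67×10⁻⁸)]^(1/4) = (1.38×10⁶)^(1/4) = 34.3 K.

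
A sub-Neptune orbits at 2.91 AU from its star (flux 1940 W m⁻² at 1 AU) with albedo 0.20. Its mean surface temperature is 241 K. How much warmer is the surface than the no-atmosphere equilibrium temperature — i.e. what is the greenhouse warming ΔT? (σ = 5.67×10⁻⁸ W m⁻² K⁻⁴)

ΔT ≈ 72.4 K

S = 1940/2.91² = 229.1 W m⁻².
T_eq = [S(1−A)/(4σ)]^(1/4) = [229.1×0.80/(4×5.67×10⁻⁸)]^(1/4) = 168.6 K.
ΔT = T_surf − T_eq = 241 − 168.6.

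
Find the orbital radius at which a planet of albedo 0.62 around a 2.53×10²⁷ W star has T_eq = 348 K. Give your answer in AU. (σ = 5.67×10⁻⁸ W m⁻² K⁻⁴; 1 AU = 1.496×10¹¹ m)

d ≈ 1.01 AU

From T_eq⁴ = L(1−A)/(16πσd²): d = √[L(1−A)/(16πσT_eq⁴)].
d = √[2.53×10²⁷ × 0.38 / (16π × 5.67×10⁻⁸ × (348)⁴)] = 1.52×10¹¹ m = 1.01 AU.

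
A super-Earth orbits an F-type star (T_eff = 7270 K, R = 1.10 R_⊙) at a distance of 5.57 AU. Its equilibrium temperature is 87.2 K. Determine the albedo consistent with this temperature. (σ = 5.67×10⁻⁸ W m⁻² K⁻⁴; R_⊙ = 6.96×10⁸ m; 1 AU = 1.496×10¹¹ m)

A ≈ 0.90

R_⋆ = 1.10 × 6.96×10⁸ = 7.66×10⁸ m.
d = 5.57 AU = 8.33×10¹¹ m.
L = 4πR_⋆²σT_⋆⁴ = 4π(7.66×10⁸)² × 5.67×10⁻⁸ × (7270)⁴ = 1.17×10²⁷ W.
S = L/(4πd²) = 134 W m⁻².
From T_eq⁴ = S(1−A)/(4σ): 1−A = 4σT_eq⁴/S.
1−A = 4 × 5.67×10⁻⁸ × (87.2)⁴ / 134 = 0.098.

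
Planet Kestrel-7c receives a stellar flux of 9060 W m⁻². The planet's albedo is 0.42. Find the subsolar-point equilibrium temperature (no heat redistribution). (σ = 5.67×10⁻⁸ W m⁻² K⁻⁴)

T_ss ≈ 552 K

At the subsolar point the surface absorbs S(1−A) and emits σT⁴ per unit area — no factor of 4, since only the local patch is in balance.
T = [9060 × 0.58 / 5.67×10⁻⁸]^(1/4) = (9.27×10¹⁰)^(1/4) = 552 K.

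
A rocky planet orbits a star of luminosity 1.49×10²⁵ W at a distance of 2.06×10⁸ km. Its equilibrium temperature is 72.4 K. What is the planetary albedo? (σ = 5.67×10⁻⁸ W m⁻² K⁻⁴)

A ≈ 0.78

d = 2.06×10⁸ km = 2.06×10¹¹ m.
Flux: S = L/(4πd²) = 1.49×10²⁵/(4π×(2.06×10¹¹)²) = 27.9 W m⁻².
From T_eq⁴ = S(1−A)/(4σ): 1−A = 4σT_eq⁴/S.
1−A = 4 × 5.67×10⁻⁸ × (72.4)⁴ / 27.9 = 0.223.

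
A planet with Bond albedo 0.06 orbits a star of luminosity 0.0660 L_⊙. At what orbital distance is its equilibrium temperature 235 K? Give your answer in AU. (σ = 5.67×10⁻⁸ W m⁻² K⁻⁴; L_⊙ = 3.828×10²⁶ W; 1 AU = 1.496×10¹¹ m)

d ≈ 0.349 AU

L = 0.0660 × 3.828×10²⁶ = 2.53×10²⁵ W.
From T_eq⁴ = L(1−A)/(16πσd²): d = √[L(1−A)/(16πσT_eq⁴)].
d = √[2.53×10²⁵ × 0.94 / (16π × 5.67×10⁻⁸ × (235)⁴)] = 5.23×10¹⁰ m = 0.349 AU.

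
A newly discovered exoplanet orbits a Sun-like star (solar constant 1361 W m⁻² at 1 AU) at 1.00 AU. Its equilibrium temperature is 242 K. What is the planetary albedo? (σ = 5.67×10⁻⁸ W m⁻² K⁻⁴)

A ≈ 0.43

Flux at 1.00 AU: S = 1361/1.00² = 1360 W m⁻².
From T_eq⁴ = S(1−A)/(4σ): 1−A = 4σT_eq⁴/S.
1−A = 4 × 5.67×10⁻⁸ × (242)⁴ / 1360 = 0.572.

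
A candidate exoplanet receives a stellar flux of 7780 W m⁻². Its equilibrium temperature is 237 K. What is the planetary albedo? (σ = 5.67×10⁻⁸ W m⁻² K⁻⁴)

A ≈ 0.91

From T_eq⁴ = S(1−A)/(4σ): 1−A = 4σT_eq⁴/S.
1−A = 4 × 5.67×10⁻⁸ × (237)⁴ / 7780 = 0.092.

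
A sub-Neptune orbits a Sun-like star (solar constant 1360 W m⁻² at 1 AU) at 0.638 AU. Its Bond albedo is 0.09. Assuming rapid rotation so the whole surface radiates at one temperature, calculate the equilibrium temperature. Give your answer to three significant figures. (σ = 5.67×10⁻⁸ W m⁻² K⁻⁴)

Flux at 0.638 AU: S = 1360/0.638² = 3340 W m⁻².
Energy balance: absorbed = emitted ⇒ πR²·S(1−A) = 4πR²·σT_eq⁴, so T_eq⁴ = S(1−A)/(4σ).
T_eq = [3340 × 0.91 / (4 × 5.67×10⁻⁸)]^(1/4) = (1.34×10¹⁰)^(1/4) = 340 K.

T_eq ≈ 340 K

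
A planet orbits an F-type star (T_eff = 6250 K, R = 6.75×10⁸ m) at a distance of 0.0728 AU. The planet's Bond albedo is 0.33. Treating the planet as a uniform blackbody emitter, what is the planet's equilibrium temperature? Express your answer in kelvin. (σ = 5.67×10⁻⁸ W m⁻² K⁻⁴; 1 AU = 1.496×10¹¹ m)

d = 0.0728 AU = 1.09×10¹⁰ m.
L = 4πR_⋆²σT_⋆⁴ = 4π(6.75×10⁸)² × 5.67×10⁻⁸ × (6250)⁴ = 4.95×10²⁶ W.
S = L/(4πd²) = 3.32×10⁵ W m⁻².
Energy balance: absorbed = emitted ⇒ πR²·S(1−A) = 4πR²·σT_eq⁴, so T_eq⁴ = S(1−A)/(4σ).
T_eq = [3.32×10⁵ × 0.67 / (4 × 5.67×10⁻⁸)]^(1/4) = (9.82×10¹¹)^(1/4) = 995 K.

T_eq ≈ 995 K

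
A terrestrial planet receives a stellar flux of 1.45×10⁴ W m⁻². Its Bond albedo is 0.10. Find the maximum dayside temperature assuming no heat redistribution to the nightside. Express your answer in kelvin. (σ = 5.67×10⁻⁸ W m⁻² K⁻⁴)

With no redistribution each surface element balances locally: S(1−A) = σT⁴.
T = [1.45×10⁴ × 0.90 / 5.67×10⁻⁸]^(1/4) = (2.30×10¹¹)^(1/4) = 693 K.

T_ss ≈ 693 K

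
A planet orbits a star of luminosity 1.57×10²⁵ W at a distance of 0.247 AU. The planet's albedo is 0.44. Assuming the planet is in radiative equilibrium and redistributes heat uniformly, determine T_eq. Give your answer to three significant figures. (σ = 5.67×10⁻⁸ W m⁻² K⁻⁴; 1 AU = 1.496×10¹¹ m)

d = 0.247 AU = 3.70×10¹⁰ m.
Flux: S = L/(4πd²) = 1.57×10²⁵/(4π×(3.70×10¹⁰)²) = 915 W m⁻².
Energy balance: absorbed = emitted ⇒ πR²·S(1−A) = 4πR²·σT_eq⁴, so T_eq⁴ = S(1−A)/(4σ).
T_eq = [915 × 0.56 / (4 × 5.67×10⁻⁸)]^(1/4) = (2.26×10⁹)^(1/4) = 218 K.

T_eq ≈ 218 K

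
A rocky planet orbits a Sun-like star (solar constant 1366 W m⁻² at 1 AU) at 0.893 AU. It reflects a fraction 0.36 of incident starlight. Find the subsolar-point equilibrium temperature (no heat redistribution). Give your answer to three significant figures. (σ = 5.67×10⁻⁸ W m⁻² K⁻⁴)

Flux at 0.893 AU: S = 1366/0.893² = 1710 W m⁻².
At the subsolar point the surface absorbs S(1−A) and emits σT⁴ per unit area — no factor of 4, since only the local patch is in balance.
T = [1710 × 0.64 / 5.67×10⁻⁸]^(1/4) = (1.93×10¹⁰)^(1/4) = 373 K.

T_ss ≈ 373 K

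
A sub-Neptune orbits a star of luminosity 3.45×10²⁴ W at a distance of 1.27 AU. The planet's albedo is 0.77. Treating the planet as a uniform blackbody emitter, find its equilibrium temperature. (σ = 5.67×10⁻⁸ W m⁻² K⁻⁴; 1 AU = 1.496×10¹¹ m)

T_eq ≈ 52.7 K

d = 1.27 AU = 1.90×10¹¹ m.
Flux: S = L/(4πd²) = 3.45×10²⁴/(4π×(1.90×10¹¹)²) = 7.61 W m⁻².
Energy balance: absorbed = emitted ⇒ πR²·S(1−A) = 4πR²·σT_eq⁴, so T_eq⁴ = S(1−A)/(4σ).
T_eq = [7.61 × 0.23 / (4 × 5.67×10⁻⁸)]^(1/4) = (7.71×10⁶)^(1/4) = 52.7 K.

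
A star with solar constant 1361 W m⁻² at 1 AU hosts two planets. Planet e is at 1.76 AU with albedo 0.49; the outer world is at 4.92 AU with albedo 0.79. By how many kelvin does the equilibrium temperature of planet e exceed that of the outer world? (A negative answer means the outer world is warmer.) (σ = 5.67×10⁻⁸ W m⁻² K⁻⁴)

ΔT ≈ 92.3 K

T_eq = [S₀(1−A)/(4σd²)]^(1/4), so T ∝ (1−A)^(1/4) / √d.
T₁ = [1361×0.51/(4×5.67×10⁻⁸×1.76²)]^(1/4) = 177.29 K.
T₂ = [1361×0.21/(4×5.67×10⁻⁸×4.92²)]^(1/4) = 84.94 K.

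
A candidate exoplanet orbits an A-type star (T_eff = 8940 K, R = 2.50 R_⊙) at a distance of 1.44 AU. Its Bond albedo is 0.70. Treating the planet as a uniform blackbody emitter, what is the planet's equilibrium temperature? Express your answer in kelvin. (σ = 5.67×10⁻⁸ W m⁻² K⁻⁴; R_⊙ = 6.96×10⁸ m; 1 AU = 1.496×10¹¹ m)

R_⋆ = 2.50 × 6.96×10⁸ = 1.74×10⁹ m.
d = 1.44 AU = 2.15×10¹¹ m.
L = 4πR_⋆²σT_⋆⁴ = 4π(1.74×10⁹)² × 5.67×10⁻⁸ × (8940)⁴ = 1.38×10²⁸ W.
S = L/(4πd²) = 2.36×10⁴ W m⁻².
Energy balance: absorbed = emitted ⇒ πR²·S(1−A) = 4πR²·σT_eq⁴, so T_eq⁴ = S(1−A)/(4σ).
T_eq = [2.36×10⁴ × 0.30 / (4 × 5.67×10⁻⁸)]^(1/4) = (3.13×10¹⁰)^(1/4) = 420 K.

T_eq ≈ 420 K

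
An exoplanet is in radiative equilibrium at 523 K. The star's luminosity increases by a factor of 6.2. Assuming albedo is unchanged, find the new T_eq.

T_eq ∝ L^(1/4) · d^(−1/2).
T′ = 523 × 6.2^(1/4) = 825 K.

T_eq ≈ 825 K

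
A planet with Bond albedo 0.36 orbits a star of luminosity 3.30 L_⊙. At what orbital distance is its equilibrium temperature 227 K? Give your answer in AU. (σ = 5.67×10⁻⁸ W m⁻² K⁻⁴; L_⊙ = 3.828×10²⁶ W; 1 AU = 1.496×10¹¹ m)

L = 3.30 × 3.828×10²⁶ = 1.26×10²⁷ W.
From T_eq⁴ = L(1−A)/(16πσd²): d = √[L(1−A)/(16πσT_eq⁴)].
d = √[1.26×10²⁷ × 0.64 / (16π × 5.67×10⁻⁸ × (227)⁴)] = 3.27×10¹¹ m = 2.18 AU.

d ≈ 2.18 AU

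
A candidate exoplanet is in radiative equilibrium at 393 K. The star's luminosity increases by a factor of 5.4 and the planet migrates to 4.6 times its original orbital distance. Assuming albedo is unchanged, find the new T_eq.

T_eq ∝ L^(1/4) · d^(−1/2).
T′ = 393 × 5.4^(1/4) / 4.6^(1/2) = 279 K.

T_eq ≈ 279 K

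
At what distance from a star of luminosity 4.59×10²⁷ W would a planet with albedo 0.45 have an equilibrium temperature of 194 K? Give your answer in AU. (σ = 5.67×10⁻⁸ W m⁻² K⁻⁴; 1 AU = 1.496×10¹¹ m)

d ≈ 5.29 AU

From T_eq⁴ = L(1−A)/(16πσd²): d = √[L(1−A)/(16πσT_eq⁴)].
d = √[4.59×10²⁷ × 0.55 / (16π × 5.67×10⁻⁸ × (194)⁴)] = 7.91×10¹¹ m = 5.29 AU.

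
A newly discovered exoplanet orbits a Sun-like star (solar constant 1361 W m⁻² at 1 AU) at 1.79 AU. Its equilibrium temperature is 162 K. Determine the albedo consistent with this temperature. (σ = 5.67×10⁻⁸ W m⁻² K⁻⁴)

Flux at 1.79 AU: S = 1361/1.79² = 425 W m⁻².
From T_eq⁴ = S(1−A)/(4σ): 1−A = 4σT_eq⁴/S.
1−A = 4 × 5.67×10⁻⁸ × (162)⁴ / 425 = 0.368.

A ≈ 0.63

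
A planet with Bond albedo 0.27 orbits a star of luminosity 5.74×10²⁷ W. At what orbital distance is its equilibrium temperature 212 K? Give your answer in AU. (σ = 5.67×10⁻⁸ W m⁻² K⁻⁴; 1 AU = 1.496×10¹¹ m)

From T_eq⁴ = L(1−A)/(16πσd²): d = √[L(1−A)/(16πσT_eq⁴)].
d = √[5.74×10²⁷ × 0.73 / (16π × 5.67×10⁻⁸ × (212)⁴)] = 8.53×10¹¹ m = 5.70 AU.

d ≈ 5.70 AU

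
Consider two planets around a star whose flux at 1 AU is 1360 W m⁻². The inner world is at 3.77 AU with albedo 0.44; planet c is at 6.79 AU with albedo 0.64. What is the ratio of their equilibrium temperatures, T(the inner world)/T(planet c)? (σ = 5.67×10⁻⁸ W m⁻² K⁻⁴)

T₁/T₂ ≈ 1.499

T_eq = [S₀(1−A)/(4σd²)]^(1/4), so T ∝ (1−A)^(1/4) / √d.
T₁ = [1360×0.56/(4×5.67×10⁻⁸×3.77²)]^(1/4) = 123.98 K.
T₂ = [1360×0.36/(4×5.67×10⁻⁸×6.79²)]^(1/4) = 82.72 K.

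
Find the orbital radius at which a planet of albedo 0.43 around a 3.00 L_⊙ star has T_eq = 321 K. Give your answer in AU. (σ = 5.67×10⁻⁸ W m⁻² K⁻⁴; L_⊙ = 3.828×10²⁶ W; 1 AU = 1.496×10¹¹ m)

L = 3.00 × 3.828×10²⁶ = 1.15×10²⁷ W.
From T_eq⁴ = L(1−A)/(16πσd²): d = √[L(1−A)/(16πσT_eq⁴)].
d = √[1.15×10²⁷ × 0.57 / (16π × 5.67×10⁻⁸ × (321)⁴)] = 1.47×10¹¹ m = 0.983 AU.

d ≈ 0.983 AU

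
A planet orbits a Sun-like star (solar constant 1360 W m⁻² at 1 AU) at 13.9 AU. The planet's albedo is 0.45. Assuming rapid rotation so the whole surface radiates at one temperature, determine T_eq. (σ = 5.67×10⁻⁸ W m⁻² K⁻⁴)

T_eq ≈ 64.3 K

Flux at 13.9 AU: S = 1360/13.9² = 7.04 W m⁻².
Energy balance: absorbed = emitted ⇒ πR²·S(1−A) = 4πR²·σT_eq⁴, so T_eq⁴ = S(1−A)/(4σ).
T_eq = [7.04 × 0.55 / (4 × 5.67×10⁻⁸)]^(1/4) = (1.71×10⁷)^(1/4) = 64.3 K.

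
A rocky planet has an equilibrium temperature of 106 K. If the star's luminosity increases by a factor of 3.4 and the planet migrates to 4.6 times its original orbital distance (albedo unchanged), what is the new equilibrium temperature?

T_eq ∝ L^(1/4) · d^(−1/2).
T′ = 106 × 3.4^(1/4) / 4.6^(1/2) = 67.1 K.

T_eq ≈ 67.1 K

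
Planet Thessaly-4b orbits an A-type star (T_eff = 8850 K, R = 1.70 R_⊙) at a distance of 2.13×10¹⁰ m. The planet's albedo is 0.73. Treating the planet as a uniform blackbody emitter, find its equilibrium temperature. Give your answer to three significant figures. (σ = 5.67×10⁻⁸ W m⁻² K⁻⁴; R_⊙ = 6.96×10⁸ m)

R_⋆ = 1.70 × 6.96×10⁸ = 1.18×10⁹ m.
L = 4πR_⋆²σT_⋆⁴ = 4π(1.18×10⁹)² × 5.67×10⁻⁸ × (8850)⁴ = 6.12×10²⁷ W.
S = L/(4πd²) = 1.07×10⁶ W m⁻².
Energy balance: absorbed = emitted ⇒ πR²·S(1−A) = 4πR²·σT_eq⁴, so T_eq⁴ = S(1−A)/(4σ).
T_eq = [1.07×10⁶ × 0.27 / (4 × 5.67×10⁻⁸)]^(1/4) = (1.28×10¹²)^(1/4) = 1060 K.

T_eq ≈ 1060 K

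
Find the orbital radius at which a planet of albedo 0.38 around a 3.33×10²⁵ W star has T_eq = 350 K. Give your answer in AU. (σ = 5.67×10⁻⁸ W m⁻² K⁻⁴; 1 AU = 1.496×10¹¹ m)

d ≈ 0.147 AU

From T_eq⁴ = L(1−A)/(16πσd²): d = √[L(1−A)/(16πσT_eq⁴)].
d = √[3.33×10²⁵ × 0.62 / (16π × 5.67×10⁻⁸ × (350)⁴)] = 2.20×10¹⁰ m = 0.147 AU.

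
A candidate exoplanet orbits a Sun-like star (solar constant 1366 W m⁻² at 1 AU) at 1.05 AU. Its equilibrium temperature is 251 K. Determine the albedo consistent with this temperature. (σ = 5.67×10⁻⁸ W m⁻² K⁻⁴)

A ≈ 0.27

Flux at 1.05 AU: S = 1366/1.05² = 1240 W m⁻².
From T_eq⁴ = S(1−A)/(4σ): 1−A = 4σT_eq⁴/S.
1−A = 4 × 5.67×10⁻⁸ × (251)⁴ / 1240 = 0.727.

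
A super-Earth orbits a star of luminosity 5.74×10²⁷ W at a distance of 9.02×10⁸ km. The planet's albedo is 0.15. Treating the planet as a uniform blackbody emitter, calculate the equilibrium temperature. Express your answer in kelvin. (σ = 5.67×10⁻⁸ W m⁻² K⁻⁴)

d = 9.02×10⁸ km = 9.02×10¹¹ m.
Flux: S = L/(4πd²) = 5.74×10²⁷/(4π×(9.02×10¹¹)²) = 561 W m⁻².
Energy balance: absorbed = emitted ⇒ πR²·S(1−A) = 4πR²·σT_eq⁴, so T_eq⁴ = S(1−A)/(4σ).
T_eq = [561 × 0.85 / (4 × 5.67×10⁻⁸)]^(1/4) = (2.10×10⁹)^(1/4) = 214 K.

T_eq ≈ 214 K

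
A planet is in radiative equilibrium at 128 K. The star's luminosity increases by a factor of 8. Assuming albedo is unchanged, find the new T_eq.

T_eq ≈ 215 K

T_eq ∝ L^(1/4) · d^(−1/2).
T′ = 128 × 8^(1/4) = 215 K.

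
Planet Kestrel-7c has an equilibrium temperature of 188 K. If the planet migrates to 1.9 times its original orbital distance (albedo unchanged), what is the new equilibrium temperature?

T_eq ∝ L^(1/4) · d^(−1/2).
T′ = 188 / 1.9^(1/2) = 136 K.

T_eq ≈ 136 K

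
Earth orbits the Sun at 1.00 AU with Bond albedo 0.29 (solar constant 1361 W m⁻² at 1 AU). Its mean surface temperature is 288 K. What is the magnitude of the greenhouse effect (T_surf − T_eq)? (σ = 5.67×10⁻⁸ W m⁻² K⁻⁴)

ΔT ≈ 32.5 K

S = 1361/1.00² = 1361 W m⁻².
T_eq = [S(1−A)/(4σ)]^(1/4) = [1361×0.71/(4×5.67×10⁻⁸)]^(1/4) = 255.5 K.
ΔT = T_surf − T_eq = 288 − 255.5.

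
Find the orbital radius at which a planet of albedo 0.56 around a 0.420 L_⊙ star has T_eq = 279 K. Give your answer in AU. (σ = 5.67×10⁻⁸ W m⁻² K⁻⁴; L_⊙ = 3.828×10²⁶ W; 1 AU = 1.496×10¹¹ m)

L = 0.420 × 3.828×10²⁶ = 1.61×10²⁶ W.
From T_eq⁴ = L(1−A)/(16πσd²): d = √[L(1−A)/(16πσT_eq⁴)].
d = √[1.61×10²⁶ × 0.44 / (16π × 5.67×10⁻⁸ × (279)⁴)] = 6.40×10¹⁰ m = 0.428 AU.

d ≈ 0.428 AU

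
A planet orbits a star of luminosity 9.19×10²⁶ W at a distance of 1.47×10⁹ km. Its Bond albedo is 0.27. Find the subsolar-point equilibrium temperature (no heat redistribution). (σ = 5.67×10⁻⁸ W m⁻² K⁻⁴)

T_ss ≈ 144 K

d = 1.47×10⁹ km = 1.47×10¹² m.
Flux: S = L/(4πd²) = 9.19×10²⁶/(4π×(1.47×10¹²)²) = 33.8 W m⁻².
At the subsolar point the surface absorbs S(1−A) and emits σT⁴ per unit area — no factor of 4, since only the local patch is in balance.
T = [33.8 × 0.73 / 5.67×10⁻⁸]^(1/4) = (4.36×10⁸)^(1/4) = 144 K.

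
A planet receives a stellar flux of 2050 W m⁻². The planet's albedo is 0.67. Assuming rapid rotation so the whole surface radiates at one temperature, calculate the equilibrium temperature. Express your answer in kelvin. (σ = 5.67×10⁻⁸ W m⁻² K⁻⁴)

T_eq ≈ 234 K

Energy balance: absorbed = emitted ⇒ πR²·S(1−A) = 4πR²·σT_eq⁴, so T_eq⁴ = S(1−A)/(4σ).
T_eq = [2050 × 0.33 / (4 × 5.67×10⁻⁸)]^(1/4) = (2.98×10⁹)^(1/4) = 234 K.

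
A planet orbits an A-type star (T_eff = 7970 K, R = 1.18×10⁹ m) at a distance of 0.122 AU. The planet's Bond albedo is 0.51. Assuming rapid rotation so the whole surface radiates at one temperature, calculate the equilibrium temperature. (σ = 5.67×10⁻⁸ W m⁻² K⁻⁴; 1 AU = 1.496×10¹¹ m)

T_eq ≈ 1200 K

d = 0.122 AU = 1.83×10¹⁰ m.
L = 4πR_⋆²σT_⋆⁴ = 4π(1.18×10⁹)² × 5.67×10⁻⁸ × (7970)⁴ = 4.00×10²⁷ W.
S = L/(4πd²) = 9.56×10⁵ W m⁻².
Energy balance: absorbed = emitted ⇒ πR²·S(1−A) = 4πR²·σT_eq⁴, so T_eq⁴ = S(1−A)/(4σ).
T_eq = [9.56×10⁵ × 0.49 / (4 × 5.67×10⁻⁸)]^(1/4) = (2.07×10¹²)^(1/4) = 1200 K.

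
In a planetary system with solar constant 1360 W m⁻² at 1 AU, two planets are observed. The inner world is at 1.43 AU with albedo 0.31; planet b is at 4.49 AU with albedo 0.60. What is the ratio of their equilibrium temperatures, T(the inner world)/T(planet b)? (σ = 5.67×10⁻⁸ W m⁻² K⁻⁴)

T_eq = [S₀(1−A)/(4σd²)]^(1/4), so T ∝ (1−A)^(1/4) / √d.
T₁ = [1360×0.69/(4×5.67×10⁻⁸×1.43²)]^(1/4) = 212.09 K.
T₂ = [1360×0.40/(4×5.67×10⁻⁸×4.49²)]^(1/4) = 104.44 K.

T₁/T₂ ≈ 2.031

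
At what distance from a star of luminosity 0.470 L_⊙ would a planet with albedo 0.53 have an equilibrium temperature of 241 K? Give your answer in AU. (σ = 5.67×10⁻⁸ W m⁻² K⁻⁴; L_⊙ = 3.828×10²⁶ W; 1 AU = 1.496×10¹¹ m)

L = 0.470 × 3.828×10²⁶ = 1.80×10²⁶ W.
From T_eq⁴ = L(1−A)/(16πσd²): d = √[L(1−A)/(16πσT_eq⁴)].
d = √[1.80×10²⁶ × 0.47 / (16π × 5.67×10⁻⁸ × (241)⁴)] = 9.38×10¹⁰ m = 0.627 AU.

d ≈ 0.627 AU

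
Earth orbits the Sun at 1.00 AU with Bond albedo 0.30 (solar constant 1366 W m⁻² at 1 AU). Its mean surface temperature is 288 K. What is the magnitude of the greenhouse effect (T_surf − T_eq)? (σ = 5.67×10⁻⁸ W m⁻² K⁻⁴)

ΔT ≈ 33.2 K

S = 1366/1.00² = 1366 W m⁻².
T_eq = [S(1−A)/(4σ)]^(1/4) = [1366×0.70/(4×5.67×10⁻⁸)]^(1/4) = 254.8 K.
ΔT = T_surf − T_eq = 288 − 254.8.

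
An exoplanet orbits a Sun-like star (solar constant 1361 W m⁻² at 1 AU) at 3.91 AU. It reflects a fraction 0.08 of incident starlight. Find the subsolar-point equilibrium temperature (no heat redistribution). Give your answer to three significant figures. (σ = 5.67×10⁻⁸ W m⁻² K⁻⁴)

T_ss ≈ 195 K

Flux at 3.91 AU: S = 1361/3.91² = 89.0 W m⁻².
At the subsolar point the surface absorbs S(1−A) and emits σT⁴ per unit area — no factor of 4, since only the local patch is in balance.
T = [89.0 × 0.92 / 5.67×10⁻⁸]^(1/4) = (1.44×10⁹)^(1/4) = 195 K.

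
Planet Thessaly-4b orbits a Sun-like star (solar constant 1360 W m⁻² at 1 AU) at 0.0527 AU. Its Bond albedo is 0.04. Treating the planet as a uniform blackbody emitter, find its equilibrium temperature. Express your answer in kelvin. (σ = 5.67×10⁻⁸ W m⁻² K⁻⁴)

T_eq ≈ 1200 K

Flux at 0.0527 AU: S = 1360/0.0527² = 4.90×10⁵ W m⁻².
Energy balance: absorbed = emitted ⇒ πR²·S(1−A) = 4πR²·σT_eq⁴, so T_eq⁴ = S(1−A)/(4σ).
T_eq = [4.90×10⁵ × 0.96 / (4 × 5.67×10⁻⁸)]^(1/4) = (2.07×10¹²)^(1/4) = 1200 K.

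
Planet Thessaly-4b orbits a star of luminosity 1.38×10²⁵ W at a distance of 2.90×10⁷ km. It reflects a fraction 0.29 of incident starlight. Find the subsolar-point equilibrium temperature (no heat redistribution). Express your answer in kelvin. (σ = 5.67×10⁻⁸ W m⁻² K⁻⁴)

d = 2.90×10⁷ km = 2.90×10¹⁰ m.
Flux: S = L/(4πd²) = 1.38×10²⁵/(4π×(2.90×10¹⁰)²) = 1310 W m⁻².
At the subsolar point the surface absorbs S(1−A) and emits σT⁴ per unit area — no factor of 4, since only the local patch is in balance.
T = [1310 × 0.71 / 5.67×10⁻⁸]^(1/4) = (1.64×10¹⁰)^(1/4) = 358 K.

T_ss ≈ 358 K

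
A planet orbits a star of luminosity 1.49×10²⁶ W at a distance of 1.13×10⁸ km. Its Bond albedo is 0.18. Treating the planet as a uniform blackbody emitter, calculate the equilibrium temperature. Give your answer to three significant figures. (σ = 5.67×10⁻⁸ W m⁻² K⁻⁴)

d = 1.13×10⁸ km = 1.13×10¹¹ m.
Flux: S = L/(4πd²) = 1.49×10²⁶/(4π×(1.13×10¹¹)²) = 929 W m⁻².
Energy balance: absorbed = emitted ⇒ πR²·S(1−A) = 4πR²·σT_eq⁴, so T_eq⁴ = S(1−A)/(4σ).
T_eq = [929 × 0.82 / (4 × 5.67×10⁻⁸)]^(1/4) = (3.36×10⁹)^(1/4) = 241 K.

T_eq ≈ 241 K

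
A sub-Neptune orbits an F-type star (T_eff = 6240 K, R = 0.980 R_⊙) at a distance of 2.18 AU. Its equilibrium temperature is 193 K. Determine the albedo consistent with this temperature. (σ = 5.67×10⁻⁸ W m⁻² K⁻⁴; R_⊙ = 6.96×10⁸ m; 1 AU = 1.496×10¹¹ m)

A ≈ 0.16

R_⋆ = 0.980 × 6.96×10⁸ = 6.82×10⁸ m.
d = 2.18 AU = 3.26×10¹¹ m.
L = 4πR_⋆²σT_⋆⁴ = 4π(6.82×10⁸)² × 5.67×10⁻⁸ × (6240)⁴ = 5.03×10²⁶ W.
S = L/(4πd²) = 376 W m⁻².
From T_eq⁴ = S(1−A)/(4σ): 1−A = 4σT_eq⁴/S.
1−A = 4 × 5.67×10⁻⁸ × (193)⁴ / 376 = 0.837.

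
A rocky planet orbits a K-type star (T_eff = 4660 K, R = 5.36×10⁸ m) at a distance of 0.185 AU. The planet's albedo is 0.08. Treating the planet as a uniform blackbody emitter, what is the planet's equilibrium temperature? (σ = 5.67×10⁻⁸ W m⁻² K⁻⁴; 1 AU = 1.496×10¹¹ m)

T_eq ≈ 449 K

d = 0.185 AU = 2.77×10¹⁰ m.
L = 4πR_⋆²σT_⋆⁴ = 4π(5.36×10⁸)² × 5.67×10⁻⁸ × (4660)⁴ = 9.65×10²⁵ W.
S = L/(4πd²) = 1.00×10⁴ W m⁻².
Energy balance: absorbed = emitted ⇒ πR²·S(1−A) = 4πR²·σT_eq⁴, so T_eq⁴ = S(1−A)/(4σ).
T_eq = [1.00×10⁴ × 0.92 / (4 × 5.67×10⁻⁸)]^(1/4) = (4.07×10¹⁰)^(1/4) = 449 K.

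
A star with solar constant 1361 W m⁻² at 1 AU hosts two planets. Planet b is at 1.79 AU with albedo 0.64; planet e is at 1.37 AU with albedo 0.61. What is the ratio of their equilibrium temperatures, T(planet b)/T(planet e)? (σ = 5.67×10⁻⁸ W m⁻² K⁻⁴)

T₁/T₂ ≈ 0.858

T_eq = [S₀(1−A)/(4σd²)]^(1/4), so T ∝ (1−A)^(1/4) / √d.
T₁ = [1361×0.36/(4×5.67×10⁻⁸×1.79²)]^(1/4) = 161.14 K.
T₂ = [1361×0.39/(4×5.67×10⁻⁸×1.37²)]^(1/4) = 187.91 K.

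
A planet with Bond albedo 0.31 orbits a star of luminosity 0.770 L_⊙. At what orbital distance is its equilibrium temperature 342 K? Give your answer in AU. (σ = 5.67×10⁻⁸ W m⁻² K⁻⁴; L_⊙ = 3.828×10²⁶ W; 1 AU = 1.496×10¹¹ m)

L = 0.770 × 3.828×10²⁶ = 2.95×10²⁶ W.
From T_eq⁴ = L(1−A)/(16πσd²): d = √[L(1−A)/(16πσT_eq⁴)].
d = √[2.95×10²⁶ × 0.69 / (16π × 5.67×10⁻⁸ × (342)⁴)] = 7.22×10¹⁰ m = 0.483 AU.

d ≈ 0.483 AU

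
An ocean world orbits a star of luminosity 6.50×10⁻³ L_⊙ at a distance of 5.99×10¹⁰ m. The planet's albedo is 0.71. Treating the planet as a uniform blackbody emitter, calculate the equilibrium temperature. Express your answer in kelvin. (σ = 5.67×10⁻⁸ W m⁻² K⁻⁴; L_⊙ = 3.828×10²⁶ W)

T_eq ≈ 91.7 K

L = 6.50×10⁻³ × 3.828×10²⁶ = 2.49×10²⁴ W.
Flux: S = L/(4πd²) = 2.49×10²⁴/(4π×(5.99×10¹⁰)²) = 55.2 W m⁻².
Energy balance: absorbed = emitted ⇒ πR²·S(1−A) = 4πR²·σT_eq⁴, so T_eq⁴ = S(1−A)/(4σ).
T_eq = [55.2 × 0.29 / (4 × 5.67×10⁻⁸)]^(1/4) = (7.06×10⁷)^(1/4) = 91.7 K.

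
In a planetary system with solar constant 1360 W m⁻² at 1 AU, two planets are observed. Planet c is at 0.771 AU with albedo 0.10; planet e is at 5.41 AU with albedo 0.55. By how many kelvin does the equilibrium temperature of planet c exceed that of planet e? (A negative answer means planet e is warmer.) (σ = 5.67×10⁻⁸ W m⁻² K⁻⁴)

ΔT ≈ 210.7 K

T_eq = [S₀(1−A)/(4σd²)]^(1/4), so T ∝ (1−A)^(1/4) / √d.
T₁ = [1360×0.90/(4×5.67×10⁻⁸×0.771²)]^(1/4) = 308.68 K.
T₂ = [1360×0.45/(4×5.67×10⁻⁸×5.41²)]^(1/4) = 97.99 K.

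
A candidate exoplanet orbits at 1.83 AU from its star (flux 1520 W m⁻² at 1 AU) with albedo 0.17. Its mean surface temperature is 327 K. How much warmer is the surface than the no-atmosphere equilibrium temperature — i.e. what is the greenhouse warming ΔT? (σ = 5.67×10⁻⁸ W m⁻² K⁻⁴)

S = 1520/1.83² = 453.9 W m⁻².
T_eq = [S(1−A)/(4σ)]^(1/4) = [453.9×0.83/(4×5.67×10⁻⁸)]^(1/4) = 201.9 K.
ΔT = T_surf − T_eq = 327 − 201.9.

ΔT ≈ 125.1 K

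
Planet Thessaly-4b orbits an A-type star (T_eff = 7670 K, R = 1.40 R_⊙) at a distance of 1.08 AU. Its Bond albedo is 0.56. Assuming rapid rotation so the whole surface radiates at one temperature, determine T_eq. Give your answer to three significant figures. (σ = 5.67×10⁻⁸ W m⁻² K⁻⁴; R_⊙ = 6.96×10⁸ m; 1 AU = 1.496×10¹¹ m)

R_⋆ = 1.40 × 6.96×10⁸ = 9.74×10⁸ m.
d = 1.08 AU = 1.62×10¹¹ m.
L = 4πR_⋆²σT_⋆⁴ = 4π(9.74×10⁸)² × 5.67×10⁻⁸ × (7670)⁴ = 2.34×10²⁷ W.
S = L/(4πd²) = 7140 W m⁻².
Energy balance: absorbed = emitted ⇒ πR²·S(1−A) = 4πR²·σT_eq⁴, so T_eq⁴ = S(1−A)/(4σ).
T_eq = [7140 × 0.44 / (4 × 5.67×10⁻⁸)]^(1/4) = (1.38×10¹⁰)^(1/4) = 343 K.

T_eq ≈ 343 K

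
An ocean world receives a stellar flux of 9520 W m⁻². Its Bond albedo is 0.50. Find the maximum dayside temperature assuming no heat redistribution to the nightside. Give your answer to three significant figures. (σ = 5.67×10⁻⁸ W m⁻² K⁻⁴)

T_ss ≈ 538 K

With no redistribution each surface element balances locally: S(1−A) = σT⁴.
T = [9520 × 0.50 / 5.67×10⁻⁸]^(1/4) = (8.40×10¹⁰)^(1/4) = 538 K.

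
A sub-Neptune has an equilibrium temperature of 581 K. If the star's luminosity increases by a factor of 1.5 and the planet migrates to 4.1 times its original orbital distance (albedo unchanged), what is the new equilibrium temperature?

T_eq ≈ 318 K

T_eq ∝ L^(1/4) · d^(−1/2).
T′ = 581 × 1.5^(1/4) / 4.1^(1/2) = 318 K.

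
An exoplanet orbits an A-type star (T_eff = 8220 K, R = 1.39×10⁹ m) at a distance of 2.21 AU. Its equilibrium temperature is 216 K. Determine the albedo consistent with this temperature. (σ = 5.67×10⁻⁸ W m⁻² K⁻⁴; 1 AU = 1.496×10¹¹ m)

A ≈ 0.89

d = 2.21 AU = 3.31×10¹¹ m.
L = 4πR_⋆²σT_⋆⁴ = 4π(1.39×10⁹)² × 5.67×10⁻⁸ × (8220)⁴ = 6.29×10²⁷ W.
S = L/(4πd²) = 4580 W m⁻².
From T_eq⁴ = S(1−A)/(4σ): 1−A = 4σT_eq⁴/S.
1−A = 4 × 5.67×10⁻⁸ × (216)⁴ / 4580 = 0.108.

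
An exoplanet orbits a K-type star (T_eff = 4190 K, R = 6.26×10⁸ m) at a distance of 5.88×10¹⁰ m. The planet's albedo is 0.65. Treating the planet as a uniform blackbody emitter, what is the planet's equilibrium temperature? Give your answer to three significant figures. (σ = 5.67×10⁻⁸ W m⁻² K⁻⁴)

L = 4πR_⋆²σT_⋆⁴ = 4π(6.26×10⁸)² × 5.67×10⁻⁸ × (4190)⁴ = 8.61×10²⁵ W.
S = L/(4πd²) = 1980 W m⁻².
Energy balance: absorbed = emitted ⇒ πR²·S(1−A) = 4πR²·σT_eq⁴, so T_eq⁴ = S(1−A)/(4σ).
T_eq = [1980 × 0.35 / (4 × 5.67×10⁻⁸)]^(1/4) = (3.06×10⁹)^(1/4) = 235 K.

T_eq ≈ 235 K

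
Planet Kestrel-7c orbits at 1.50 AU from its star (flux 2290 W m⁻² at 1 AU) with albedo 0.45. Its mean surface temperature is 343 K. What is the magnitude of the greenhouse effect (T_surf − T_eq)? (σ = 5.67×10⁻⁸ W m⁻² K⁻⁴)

ΔT ≈ 120.1 K

S = 2290/1.50² = 1018 W m⁻².
T_eq = [S(1−A)/(4σ)]^(1/4) = [1018×0.55/(4×5.67×10⁻⁸)]^(1/4) = 222.9 K.
ΔT = T_surf − T_eq = 343 − 222.9.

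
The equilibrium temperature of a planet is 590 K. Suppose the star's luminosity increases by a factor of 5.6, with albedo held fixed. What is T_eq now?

T_eq ≈ 908 K

T_eq ∝ L^(1/4) · d^(−1/2).
T′ = 590 × 5.6^(1/4) = 908 K.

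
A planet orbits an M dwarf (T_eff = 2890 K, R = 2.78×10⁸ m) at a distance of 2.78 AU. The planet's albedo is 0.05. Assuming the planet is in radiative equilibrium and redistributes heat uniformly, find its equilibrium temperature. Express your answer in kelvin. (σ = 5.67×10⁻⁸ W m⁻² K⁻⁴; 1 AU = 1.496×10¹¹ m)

d = 2.78 AU = 4.16×10¹¹ m.
L = 4πR_⋆²σT_⋆⁴ = 4π(2.78×10⁸)² × 5.67×10⁻⁸ × (2890)⁴ = 3.84×10²⁴ W.
S = L/(4πd²) = 1.77 W m⁻².
Energy balance: absorbed = emitted ⇒ πR²·S(1−A) = 4πR²·σT_eq⁴, so T_eq⁴ = S(1−A)/(4σ).
T_eq = [1.77 × 0.95 / (4 × 5.67×10⁻⁸)]^(1/4) = (7.40×10⁶)^(1/4) = 52.2 K.

T_eq ≈ 52.2 K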